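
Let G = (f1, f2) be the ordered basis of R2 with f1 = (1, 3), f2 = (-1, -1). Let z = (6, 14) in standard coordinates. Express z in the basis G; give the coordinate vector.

(4, -2)

Write z = c_1 f1 + c_2 f2 and solve for the c_i.
System: c_1 - c_2 = 6, 3c_1 - c_2 = 14; solving gives c_1 = 4, c_2 = -2.
Check: 4f1 - 2f2 = (6, 14).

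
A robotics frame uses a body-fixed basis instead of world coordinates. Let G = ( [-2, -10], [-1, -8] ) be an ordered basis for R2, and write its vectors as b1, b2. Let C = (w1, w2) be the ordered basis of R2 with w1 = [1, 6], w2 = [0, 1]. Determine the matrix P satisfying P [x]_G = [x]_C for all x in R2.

Let M have columns bj and N have columns wj. Then for every x, N [x]_C = x = M [x]_G, so P = N^(-1) M.
Since det N = 1, N^(-1) has integer entries; multiplying gives P = [[-2, -1], [2, -2]].

[[-2, -1], [2, -2]]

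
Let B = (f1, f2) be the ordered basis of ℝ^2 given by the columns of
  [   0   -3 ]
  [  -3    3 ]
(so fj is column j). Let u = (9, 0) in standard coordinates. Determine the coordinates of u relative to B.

(-3, -3)

[u]_B is the unique c with M c = u, where M has columns f1, f2.
System: 0c_1 - 3c_2 = 9, -3c_1 + 3c_2 = 0; solving gives c_1 = -3, c_2 = -3.
Check: -3f1 - 3f2 = (9, 0).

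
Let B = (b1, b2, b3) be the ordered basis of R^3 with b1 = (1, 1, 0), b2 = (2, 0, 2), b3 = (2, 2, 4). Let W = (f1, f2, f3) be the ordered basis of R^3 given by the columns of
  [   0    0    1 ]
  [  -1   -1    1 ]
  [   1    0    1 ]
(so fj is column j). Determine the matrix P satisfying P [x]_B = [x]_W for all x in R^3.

Take x = bj: its B-coordinates are the j-th standard unit vector, so P e_j — column j of P — equals [bj]_W.
b1 = -f1 + f2 + f3, giving column 1 = (-1, 1, 1); repeating for each j gives P = [[-1, 0, 2], [1, 2, -2], [1, 2, 2]].

[[-1, 0, 2], [1, 2, -2], [1, 2, 2]]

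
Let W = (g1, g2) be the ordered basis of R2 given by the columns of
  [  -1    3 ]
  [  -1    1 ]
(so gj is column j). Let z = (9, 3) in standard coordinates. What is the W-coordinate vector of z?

(0, 3)

We seek scalars with c_1 g1 + c_2 g2 = z; equivalently solve M c = z where the columns of M are g1, g2.
System: -c_1 + 3c_2 = 9, -c_1 + c_2 = 3; solving gives c_1 = 0, c_2 = 3.
Check: 0·g1 + 3g2 = (9, 3).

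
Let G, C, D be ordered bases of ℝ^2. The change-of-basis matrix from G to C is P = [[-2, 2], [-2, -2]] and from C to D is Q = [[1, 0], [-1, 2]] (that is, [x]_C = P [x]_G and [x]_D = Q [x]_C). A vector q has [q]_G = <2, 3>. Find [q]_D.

Apply P to get C-coordinates <2, -10>, then Q to get D-coordinates.
The result is [q]_D = <2, -22>.

<2, -22>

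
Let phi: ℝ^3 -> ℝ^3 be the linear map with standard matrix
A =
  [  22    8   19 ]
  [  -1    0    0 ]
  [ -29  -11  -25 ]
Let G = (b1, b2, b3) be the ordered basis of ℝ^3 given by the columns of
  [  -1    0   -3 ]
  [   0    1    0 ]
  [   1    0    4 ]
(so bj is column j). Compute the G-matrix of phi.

Let P have columns b1, ..., b3. Then [phi]_G = P^(-1) A P.
Here det P = -1, so P^(-1) is integer; computing A P first and then P^(-1)(A P) gives [[0, 1, -1], [1, 0, 3], [1, -3, -3]].

[[0, 1, -1], [1, 0, 3], [1, -3, -3]]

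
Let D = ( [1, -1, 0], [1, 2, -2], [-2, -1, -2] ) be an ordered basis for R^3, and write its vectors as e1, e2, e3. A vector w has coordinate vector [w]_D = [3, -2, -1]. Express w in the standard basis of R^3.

[3, -6, 6]

By definition w = 3e1 - 2e2 - e3.
Summing componentwise gives [3, -6, 6].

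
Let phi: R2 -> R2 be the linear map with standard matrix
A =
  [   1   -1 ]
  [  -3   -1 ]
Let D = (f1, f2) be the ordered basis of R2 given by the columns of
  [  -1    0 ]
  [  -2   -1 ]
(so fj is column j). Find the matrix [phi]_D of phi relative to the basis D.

The j-th column of [phi]_D is [phi(fj)]_D.
phi(f1) = A f1 = (1, 5) = -f1 - 3f2, so column 1 is (-1, -3).
Repeating for f2 and assembling the columns gives [[-1, -1], [-3, 1]].

[[-1, -1], [-3, 1]]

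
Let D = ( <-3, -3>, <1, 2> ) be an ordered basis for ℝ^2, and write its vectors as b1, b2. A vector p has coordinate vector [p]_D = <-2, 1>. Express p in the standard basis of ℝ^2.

p = M [p]_D, where M has columns b1, b2.
Carrying out the matrix-vector product, p = <7, 8>.

<7, 8>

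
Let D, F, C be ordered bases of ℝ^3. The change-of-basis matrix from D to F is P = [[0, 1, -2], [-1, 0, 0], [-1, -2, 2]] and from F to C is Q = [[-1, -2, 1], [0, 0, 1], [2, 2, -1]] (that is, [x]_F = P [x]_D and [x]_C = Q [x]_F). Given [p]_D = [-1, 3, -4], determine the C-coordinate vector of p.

[-26, -13, 37]

Apply P to get F-coordinates [11, 1, -13], then Q to get C-coordinates.
The result is [p]_C = [-26, -13, 37].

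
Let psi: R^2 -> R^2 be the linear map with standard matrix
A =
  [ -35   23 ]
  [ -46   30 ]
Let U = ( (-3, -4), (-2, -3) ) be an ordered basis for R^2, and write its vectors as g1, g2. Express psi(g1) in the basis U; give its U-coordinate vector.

(-3, -2)

Compute psi(g1) = A g1 = (13, 18) in standard coordinates.
Then write this in U-coordinates: solve for y in y_1 g1 + y_2 g2 = (13, 18).
This gives y = (-3, -2), which is column 1 of [psi]_U.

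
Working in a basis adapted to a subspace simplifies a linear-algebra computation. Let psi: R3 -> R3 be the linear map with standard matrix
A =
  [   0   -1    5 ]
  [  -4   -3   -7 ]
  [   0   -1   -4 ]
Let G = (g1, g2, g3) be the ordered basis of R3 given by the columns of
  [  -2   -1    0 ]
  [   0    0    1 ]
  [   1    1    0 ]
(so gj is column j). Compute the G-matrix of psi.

With P the matrix whose columns are g1, ..., g3, [psi]_G = P^(-1) A P.
Column by column: psi(g1) = A g1 = <5, 1, -4>; its G-coordinates <-1, -3, 1> give column 1.
Continuing for each basis vector yields [psi]_G = [[-1, -1, 2], [-3, -3, -3], [1, -3, -3]].

[[-1, -1, 2], [-3, -3, -3], [1, -3, -3]]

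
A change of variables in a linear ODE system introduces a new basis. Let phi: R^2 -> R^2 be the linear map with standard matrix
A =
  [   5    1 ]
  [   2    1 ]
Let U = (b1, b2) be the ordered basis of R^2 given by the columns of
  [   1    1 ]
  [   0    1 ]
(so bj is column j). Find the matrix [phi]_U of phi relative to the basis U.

The j-th column of [phi]_U is [phi(bj)]_U.
phi(b1) = A b1 = (5, 2) = 3b1 + 2b2, so column 1 is (3, 2).
Repeating for b2 and assembling the columns gives [[3, 3], [2, 3]].

[[3, 3], [2, 3]]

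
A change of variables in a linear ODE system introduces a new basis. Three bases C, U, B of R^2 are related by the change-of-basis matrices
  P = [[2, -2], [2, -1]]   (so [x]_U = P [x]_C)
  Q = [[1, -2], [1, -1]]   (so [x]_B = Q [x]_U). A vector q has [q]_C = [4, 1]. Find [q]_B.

[-8, -1]

Apply P to get U-coordinates [6, 7], then Q to get B-coordinates.
The result is [q]_B = [-8, -1].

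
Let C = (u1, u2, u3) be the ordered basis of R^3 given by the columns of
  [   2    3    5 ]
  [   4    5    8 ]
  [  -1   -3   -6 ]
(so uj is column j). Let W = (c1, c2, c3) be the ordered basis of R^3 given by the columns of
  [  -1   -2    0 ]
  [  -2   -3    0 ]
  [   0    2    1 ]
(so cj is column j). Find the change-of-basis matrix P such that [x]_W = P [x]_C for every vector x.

[[-2, -1, -1], [0, -1, -2], [-1, -1, -2]]

Let M have columns uj and N have columns cj. Then for every x, N [x]_W = x = M [x]_C, so P = N^(-1) M.
Since det N = -1, N^(-1) has integer entries; multiplying gives P = [[-2, -1, -1], [0, -1, -2], [-1, -1, -2]].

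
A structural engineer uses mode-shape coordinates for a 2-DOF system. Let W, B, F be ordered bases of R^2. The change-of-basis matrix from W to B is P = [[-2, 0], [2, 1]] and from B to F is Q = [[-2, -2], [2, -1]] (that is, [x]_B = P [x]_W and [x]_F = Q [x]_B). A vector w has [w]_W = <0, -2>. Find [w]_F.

Apply P to get B-coordinates <0, -2>, then Q to get F-coordinates.
The result is [w]_F = <4, 2>.

<4, 2>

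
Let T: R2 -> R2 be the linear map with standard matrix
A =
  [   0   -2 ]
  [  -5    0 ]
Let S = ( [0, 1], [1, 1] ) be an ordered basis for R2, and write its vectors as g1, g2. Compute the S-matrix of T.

[[2, -3], [-2, -2]]

The j-th column of [T]_S is [T(gj)]_S.
T(g1) = A g1 = [-2, 0] = 2g1 - 2g2, so column 1 is [2, -2].
Repeating for g2 and assembling the columns gives [[2, -3], [-2, -2]].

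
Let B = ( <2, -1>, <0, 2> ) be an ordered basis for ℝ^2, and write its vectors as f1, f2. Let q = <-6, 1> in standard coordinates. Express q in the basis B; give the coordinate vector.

[q]_B is the unique c with M c = q, where M has columns f1, f2.
System: 2c_1 + 0c_2 = -6, -c_1 + 2c_2 = 1; solving gives c_1 = -3, c_2 = -1.
Check: -3f1 - f2 = <-6, 1>.

<-3, -1>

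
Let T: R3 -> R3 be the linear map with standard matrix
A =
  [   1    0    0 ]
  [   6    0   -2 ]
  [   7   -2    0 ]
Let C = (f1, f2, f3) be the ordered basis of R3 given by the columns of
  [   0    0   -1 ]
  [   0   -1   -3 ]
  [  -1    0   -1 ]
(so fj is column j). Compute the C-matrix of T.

[[0, -2, 0], [-2, 0, 1], [0, 0, 1]]

With P the matrix whose columns are f1, ..., f3, [T]_C = P^(-1) A P.
Column by column: T(f1) = A f1 = <0, 2, 0>; its C-coordinates <0, -2, 0> give column 1.
Continuing for each basis vector yields [T]_C = [[0, -2, 0], [-2, 0, 1], [0, 0, 1]].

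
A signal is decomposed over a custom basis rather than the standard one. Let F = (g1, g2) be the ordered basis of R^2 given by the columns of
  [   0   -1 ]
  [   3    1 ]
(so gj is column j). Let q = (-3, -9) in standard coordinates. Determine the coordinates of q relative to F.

[q]_F is the unique c with M c = q, where M has columns g1, g2.
System: 0c_1 - c_2 = -3, 3c_1 + c_2 = -9; solving gives c_1 = -4, c_2 = 3.
Check: -4g1 + 3g2 = (-3, -9).

(-4, 3)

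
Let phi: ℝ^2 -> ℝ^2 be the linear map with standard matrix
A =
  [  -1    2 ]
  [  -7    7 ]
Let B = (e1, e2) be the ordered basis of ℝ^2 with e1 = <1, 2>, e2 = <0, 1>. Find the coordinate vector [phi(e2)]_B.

Column 2 of [phi]_B is the B-coordinate vector of phi(e2).
In standard coordinates phi(e2) = A e2 = <2, 7>.
Converting to B: <2, 7> = 2e1 + 3e2, so the coordinate vector is <2, 3>.

<2, 3>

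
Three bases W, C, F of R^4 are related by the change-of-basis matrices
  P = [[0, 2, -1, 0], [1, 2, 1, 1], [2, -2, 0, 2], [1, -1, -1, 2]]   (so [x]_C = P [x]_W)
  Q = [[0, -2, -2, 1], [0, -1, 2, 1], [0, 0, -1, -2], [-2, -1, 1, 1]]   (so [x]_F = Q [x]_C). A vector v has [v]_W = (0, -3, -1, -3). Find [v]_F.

Apply P to get C-coordinates (-5, -10, 0, -2), then Q to get F-coordinates.
The result is [v]_F = (18, 8, 4, 18).

(18, 8, 4, 18)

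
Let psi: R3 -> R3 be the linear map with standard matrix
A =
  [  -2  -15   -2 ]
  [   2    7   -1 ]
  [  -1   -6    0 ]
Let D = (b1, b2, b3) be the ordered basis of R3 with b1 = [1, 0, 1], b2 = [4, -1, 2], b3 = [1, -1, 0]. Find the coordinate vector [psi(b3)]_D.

Column 3 of [psi]_D is the D-coordinate vector of psi(b3).
In standard coordinates psi(b3) = A b3 = [13, -5, 5].
Converting to D: [13, -5, 5] = -b1 + 3b2 + 2b3, so the coordinate vector is [-1, 3, 2].

[-1, 3, 2]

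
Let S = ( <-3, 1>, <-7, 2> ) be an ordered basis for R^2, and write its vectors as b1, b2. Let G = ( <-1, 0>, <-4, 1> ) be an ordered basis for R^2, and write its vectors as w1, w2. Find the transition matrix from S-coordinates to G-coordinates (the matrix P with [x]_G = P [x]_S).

[[-1, -1], [1, 2]]

Take x = bj: its S-coordinates are the j-th standard unit vector, so P e_j — column j of P — equals [bj]_G.
b1 = -w1 + w2, giving column 1 = <-1, 1>; repeating for each j gives P = [[-1, -1], [1, 2]].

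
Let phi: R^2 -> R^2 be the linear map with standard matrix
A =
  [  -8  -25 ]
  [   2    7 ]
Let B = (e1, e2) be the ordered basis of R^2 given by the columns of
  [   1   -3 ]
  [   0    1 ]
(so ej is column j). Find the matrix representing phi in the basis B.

With P the matrix whose columns are e1, e2, [phi]_B = P^(-1) A P.
Column by column: phi(e1) = A e1 = <-8, 2>; its B-coordinates <-2, 2> give column 1.
Continuing for each basis vector yields [phi]_B = [[-2, 2], [2, 1]].

[[-2, 2], [2, 1]]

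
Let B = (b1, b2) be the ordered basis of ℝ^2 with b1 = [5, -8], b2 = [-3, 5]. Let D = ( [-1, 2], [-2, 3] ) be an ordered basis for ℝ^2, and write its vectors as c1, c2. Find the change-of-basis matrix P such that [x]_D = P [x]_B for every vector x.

[[-1, 1], [-2, 1]]

Take x = bj: its B-coordinates are the j-th standard unit vector, so P e_j — column j of P — equals [bj]_D.
b1 = -c1 - 2c2, giving column 1 = [-1, -2]; repeating for each j gives P = [[-1, 1], [-2, 1]].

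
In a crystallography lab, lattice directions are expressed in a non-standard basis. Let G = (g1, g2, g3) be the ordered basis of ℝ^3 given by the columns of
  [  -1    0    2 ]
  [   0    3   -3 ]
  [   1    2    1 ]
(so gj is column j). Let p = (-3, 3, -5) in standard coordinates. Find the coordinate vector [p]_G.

We seek scalars with c_1 g1 + ... + c_3 g3 = p; equivalently solve M c = p where the columns of M are g1, ..., g3.
Gaussian elimination on [M | p] yields c = (-1, -1, -2).
Check: -g1 - g2 - 2g3 = (-3, 3, -5).

(-1, -1, -2)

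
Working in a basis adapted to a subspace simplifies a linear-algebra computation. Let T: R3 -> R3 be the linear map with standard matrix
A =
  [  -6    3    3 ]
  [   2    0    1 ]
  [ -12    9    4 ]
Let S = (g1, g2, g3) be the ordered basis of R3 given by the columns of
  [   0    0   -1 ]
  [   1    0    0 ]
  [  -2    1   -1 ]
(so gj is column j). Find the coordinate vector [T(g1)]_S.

[-2, 0, 3]

Compute T(g1) = A g1 = [-3, -2, 1] in standard coordinates.
Then write this in S-coordinates: solve for y in y_1 g1 + ... + y_3 g3 = [-3, -2, 1].
This gives y = [-2, 0, 3], which is column 1 of [T]_S.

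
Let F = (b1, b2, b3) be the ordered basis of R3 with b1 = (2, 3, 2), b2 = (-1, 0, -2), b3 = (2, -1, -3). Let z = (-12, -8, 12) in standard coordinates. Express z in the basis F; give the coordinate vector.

Write z = c_1 b1 + ... + c_3 b3 and solve for the c_i.
Gaussian elimination on [M | z] yields c = (-4, -4, -4).
Check: -4b1 - 4b2 - 4b3 = (-12, -8, 12).

(-4, -4, -4)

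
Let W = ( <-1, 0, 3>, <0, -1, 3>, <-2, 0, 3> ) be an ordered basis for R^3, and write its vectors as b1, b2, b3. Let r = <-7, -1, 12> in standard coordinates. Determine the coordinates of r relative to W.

Write r = c_1 b1 + ... + c_3 b3 and solve for the c_i.
Row-reducing the augmented matrix [M | r] gives c = (-1, 1, 4).
Check: -b1 + b2 + 4b3 = <-7, -1, 12>.

<-1, 1, 4>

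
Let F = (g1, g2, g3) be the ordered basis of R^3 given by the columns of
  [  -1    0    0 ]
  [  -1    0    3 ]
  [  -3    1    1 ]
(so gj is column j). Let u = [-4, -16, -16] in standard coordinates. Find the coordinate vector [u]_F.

[4, 0, -4]

We seek scalars with c_1 g1 + ... + c_3 g3 = u; equivalently solve M c = u where the columns of M are g1, ..., g3.
Row-reducing the augmented matrix [M | u] gives c = (4, 0, -4).
Check: 4g1 + 0·g2 - 4g3 = [-4, -16, -16].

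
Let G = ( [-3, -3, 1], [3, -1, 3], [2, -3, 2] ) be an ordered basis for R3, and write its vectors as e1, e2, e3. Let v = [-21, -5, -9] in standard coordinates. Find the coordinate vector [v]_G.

Write v = c_1 e1 + ... + c_3 e3 and solve for the c_i.
Gaussian elimination on [M | v] yields c = (3, -4, 0).
Check: 3e1 - 4e2 + 0·e3 = [-21, -5, -9].

[3, -4, 0]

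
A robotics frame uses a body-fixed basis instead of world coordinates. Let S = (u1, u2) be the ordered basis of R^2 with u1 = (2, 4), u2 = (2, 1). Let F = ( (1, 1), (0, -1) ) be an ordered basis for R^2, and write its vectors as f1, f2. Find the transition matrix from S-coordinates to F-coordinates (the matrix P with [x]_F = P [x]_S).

[[2, 2], [-2, 1]]

Let M have columns uj and N have columns fj. Then for every x, N [x]_F = x = M [x]_S, so P = N^(-1) M.
Since det N = -1, N^(-1) has integer entries; multiplying gives P = [[2, 2], [-2, 1]].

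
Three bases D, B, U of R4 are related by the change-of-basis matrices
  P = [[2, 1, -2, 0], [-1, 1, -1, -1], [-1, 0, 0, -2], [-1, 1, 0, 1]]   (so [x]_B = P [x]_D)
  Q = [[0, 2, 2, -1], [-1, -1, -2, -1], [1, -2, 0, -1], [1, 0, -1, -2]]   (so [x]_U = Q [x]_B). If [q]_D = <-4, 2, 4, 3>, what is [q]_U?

<-15, 10, -21, -30>

First [q]_B = P [q]_D = <-14, -1, -2, 9>.
Then [q]_U = Q [q]_B = <-15, 10, -21, -30>.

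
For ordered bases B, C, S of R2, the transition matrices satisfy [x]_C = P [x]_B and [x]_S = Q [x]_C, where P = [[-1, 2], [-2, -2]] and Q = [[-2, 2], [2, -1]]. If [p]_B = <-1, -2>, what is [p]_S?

<18, -12>

Apply P to get C-coordinates <-3, 6>, then Q to get S-coordinates.
The result is [p]_S = <18, -12>.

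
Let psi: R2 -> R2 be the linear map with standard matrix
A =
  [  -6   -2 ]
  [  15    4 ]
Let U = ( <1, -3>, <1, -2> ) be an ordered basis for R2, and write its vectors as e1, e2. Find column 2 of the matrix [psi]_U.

Compute psi(e2) = A e2 = <-2, 7> in standard coordinates.
Then write this in U-coordinates: solve for y in y_1 e1 + y_2 e2 = <-2, 7>.
This gives y = <-3, 1>, which is column 2 of [psi]_U.

<-3, 1>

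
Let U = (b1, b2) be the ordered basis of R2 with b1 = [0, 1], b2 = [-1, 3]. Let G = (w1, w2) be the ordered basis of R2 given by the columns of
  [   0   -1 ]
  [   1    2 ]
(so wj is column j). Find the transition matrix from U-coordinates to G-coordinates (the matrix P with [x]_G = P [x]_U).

Let M have columns bj and N have columns wj. Then for every x, N [x]_G = x = M [x]_U, so P = N^(-1) M.
Since det N = 1, N^(-1) has integer entries; multiplying gives P = [[1, 1], [0, 1]].

[[1, 1], [0, 1]]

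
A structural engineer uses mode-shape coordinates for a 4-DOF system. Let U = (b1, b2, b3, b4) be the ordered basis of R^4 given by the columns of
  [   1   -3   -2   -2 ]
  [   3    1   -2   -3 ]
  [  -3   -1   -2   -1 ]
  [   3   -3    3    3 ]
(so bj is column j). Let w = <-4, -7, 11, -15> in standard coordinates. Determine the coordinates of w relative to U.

We seek scalars with c_1 b1 + ... + c_4 b4 = w; equivalently solve M c = w where the columns of M are b1, ..., b4.
Gaussian elimination on [M | w] yields c = (-3, 1, -2, 1).
Check: -3b1 + b2 - 2b3 + b4 = <-4, -7, 11, -15>.

<-3, 1, -2, 1>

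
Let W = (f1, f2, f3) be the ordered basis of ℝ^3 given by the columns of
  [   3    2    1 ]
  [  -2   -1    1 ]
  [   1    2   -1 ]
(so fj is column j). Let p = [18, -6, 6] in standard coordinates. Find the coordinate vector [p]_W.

[3, 3, 3]

Write p = c_1 f1 + ... + c_3 f3 and solve for the c_i.
Row-reducing the augmented matrix [M | p] gives c = (3, 3, 3).
Check: 3f1 + 3f2 + 3f3 = [18, -6, 6].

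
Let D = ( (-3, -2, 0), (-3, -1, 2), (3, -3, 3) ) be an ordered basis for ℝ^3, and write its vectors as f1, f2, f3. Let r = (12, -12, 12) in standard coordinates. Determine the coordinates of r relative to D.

(0, 0, 4)

Write r = c_1 f1 + ... + c_3 f3 and solve for the c_i.
Gaussian elimination on [M | r] yields c = (0, 0, 4).
Check: 0·f1 + 0·f2 + 4f3 = (12, -12, 12).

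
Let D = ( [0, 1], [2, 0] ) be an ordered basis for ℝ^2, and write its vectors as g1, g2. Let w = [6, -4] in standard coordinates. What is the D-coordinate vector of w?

Write w = c_1 g1 + c_2 g2 and solve for the c_i.
System: 0c_1 + 2c_2 = 6, c_1 + 0c_2 = -4; solving gives c_1 = -4, c_2 = 3.
Check: -4g1 + 3g2 = [6, -4].

[-4, 3]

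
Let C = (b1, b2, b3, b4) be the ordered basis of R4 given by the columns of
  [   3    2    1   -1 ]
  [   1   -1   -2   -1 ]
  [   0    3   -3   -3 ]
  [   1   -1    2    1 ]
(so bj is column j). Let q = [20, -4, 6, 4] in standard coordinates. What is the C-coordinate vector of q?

[3, 3, 3, -2]

[q]_C is the unique c with M c = q, where M has columns b1, ..., b4.
Gaussian elimination on [M | q] yields c = (3, 3, 3, -2).
Check: 3b1 + 3b2 + 3b3 - 2b4 = [20, -4, 6, 4].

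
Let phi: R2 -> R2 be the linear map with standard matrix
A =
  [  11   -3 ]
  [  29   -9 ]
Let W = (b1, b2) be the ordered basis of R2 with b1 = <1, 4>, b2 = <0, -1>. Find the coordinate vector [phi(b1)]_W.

Column 1 of [phi]_W is the W-coordinate vector of phi(b1).
In standard coordinates phi(b1) = A b1 = <-1, -7>.
Converting to W: <-1, -7> = -b1 + 3b2, so the coordinate vector is <-1, 3>.

<-1, 3>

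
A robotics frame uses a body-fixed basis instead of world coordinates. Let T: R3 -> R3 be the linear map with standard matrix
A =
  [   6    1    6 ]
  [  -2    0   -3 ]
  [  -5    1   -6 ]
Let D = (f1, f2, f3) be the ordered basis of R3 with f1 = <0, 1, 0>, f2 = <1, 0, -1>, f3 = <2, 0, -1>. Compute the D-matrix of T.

[[0, 1, -1], [-3, -2, 2], [2, 1, 2]]

Let P have columns f1, ..., f3. Then [T]_D = P^(-1) A P.
Here det P = -1, so P^(-1) is integer; computing A P first and then P^(-1)(A P) gives [[0, 1, -1], [-3, -2, 2], [2, 1, 2]].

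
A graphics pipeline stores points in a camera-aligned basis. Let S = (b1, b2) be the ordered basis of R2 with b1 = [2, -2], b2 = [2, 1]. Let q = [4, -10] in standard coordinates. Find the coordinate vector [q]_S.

[q]_S is the unique c with M c = q, where M has columns b1, b2.
System: 2c_1 + 2c_2 = 4, -2c_1 + c_2 = -10; solving gives c_1 = 4, c_2 = -2.
Check: 4b1 - 2b2 = [4, -10].

[4, -2]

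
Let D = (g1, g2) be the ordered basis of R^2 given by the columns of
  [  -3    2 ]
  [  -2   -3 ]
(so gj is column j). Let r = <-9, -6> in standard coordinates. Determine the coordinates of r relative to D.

<3, 0>

We seek scalars with c_1 g1 + c_2 g2 = r; equivalently solve M c = r where the columns of M are g1, g2.
System: -3c_1 + 2c_2 = -9, -2c_1 - 3c_2 = -6; solving gives c_1 = 3, c_2 = 0.
Check: 3g1 + 0·g2 = <-9, -6>.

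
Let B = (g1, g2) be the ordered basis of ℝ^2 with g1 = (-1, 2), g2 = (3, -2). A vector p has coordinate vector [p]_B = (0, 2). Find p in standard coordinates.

p = M [p]_B, where M has columns g1, g2.
Carrying out the matrix-vector product, p = (6, -4).

(6, -4)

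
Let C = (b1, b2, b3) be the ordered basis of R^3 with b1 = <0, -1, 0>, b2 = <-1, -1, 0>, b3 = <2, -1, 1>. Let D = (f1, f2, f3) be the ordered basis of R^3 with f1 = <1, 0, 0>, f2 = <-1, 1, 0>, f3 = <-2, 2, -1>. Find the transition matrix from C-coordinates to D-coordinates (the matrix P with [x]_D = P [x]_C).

Column j of P is [bj]_D, since P maps C-coordinates to D-coordinates.
Expressing b1 in D: b1 = -f1 - f2 + 0·f3, so column 1 of P is <-1, -1, 0>.
Doing the same for each bj gives P = [[-1, -2, 1], [-1, -1, 1], [0, 0, -1]].

[[-1, -2, 1], [-1, -1, 1], [0, 0, -1]]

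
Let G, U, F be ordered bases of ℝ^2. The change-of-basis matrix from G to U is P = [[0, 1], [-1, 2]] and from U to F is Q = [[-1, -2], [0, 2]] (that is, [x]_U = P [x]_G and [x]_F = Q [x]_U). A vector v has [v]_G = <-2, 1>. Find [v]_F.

First [v]_U = P [v]_G = <1, 4>.
Then [v]_F = Q [v]_U = <-9, 8>.

<-9, 8>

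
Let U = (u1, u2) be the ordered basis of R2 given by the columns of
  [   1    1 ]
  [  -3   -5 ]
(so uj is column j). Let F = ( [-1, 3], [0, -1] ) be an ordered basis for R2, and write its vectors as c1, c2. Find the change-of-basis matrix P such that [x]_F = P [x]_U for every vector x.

Column j of P is [uj]_F, since P maps U-coordinates to F-coordinates.
Expressing u1 in F: u1 = -c1 + 0·c2, so column 1 of P is [-1, 0].
Doing the same for each uj gives P = [[-1, -1], [0, 2]].

[[-1, -1], [0, 2]]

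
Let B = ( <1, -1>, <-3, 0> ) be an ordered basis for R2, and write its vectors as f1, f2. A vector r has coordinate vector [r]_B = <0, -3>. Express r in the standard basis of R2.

r = M [r]_B, where M has columns f1, f2.
Carrying out the matrix-vector product, r = <9, 0>.

<9, 0>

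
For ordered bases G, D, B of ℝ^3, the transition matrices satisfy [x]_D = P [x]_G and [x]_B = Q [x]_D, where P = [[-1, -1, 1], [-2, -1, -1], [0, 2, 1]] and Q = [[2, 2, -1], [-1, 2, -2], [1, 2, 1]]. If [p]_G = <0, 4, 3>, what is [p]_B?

Composing the changes, [p]_B = Q P [p]_G.
Q P = [[-6, -6, -1], [-3, -5, -5], [-5, -1, 0]]; applying this to <0, 4, 3> gives <-27, -35, -4>.

<-27, -35, -4>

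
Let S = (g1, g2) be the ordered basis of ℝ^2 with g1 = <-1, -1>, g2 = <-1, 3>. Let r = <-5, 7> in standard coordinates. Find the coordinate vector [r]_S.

<2, 3>

[r]_S is the unique c with M c = r, where M has columns g1, g2.
System: -c_1 - c_2 = -5, -c_1 + 3c_2 = 7; solving gives c_1 = 2, c_2 = 3.
Check: 2g1 + 3g2 = <-5, 7>.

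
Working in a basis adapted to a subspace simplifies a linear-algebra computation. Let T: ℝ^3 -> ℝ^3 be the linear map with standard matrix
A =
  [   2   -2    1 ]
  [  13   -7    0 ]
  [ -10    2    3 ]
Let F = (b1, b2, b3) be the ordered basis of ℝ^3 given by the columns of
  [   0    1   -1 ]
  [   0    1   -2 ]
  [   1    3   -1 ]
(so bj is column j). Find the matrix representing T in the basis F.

[[-2, -2, 0], [2, 0, 1], [1, -3, 0]]

With P the matrix whose columns are b1, ..., b3, [T]_F = P^(-1) A P.
Column by column: T(b1) = A b1 = <1, 0, 3>; its F-coordinates <-2, 2, 1> give column 1.
Continuing for each basis vector yields [T]_F = [[-2, -2, 0], [2, 0, 1], [1, -3, 0]].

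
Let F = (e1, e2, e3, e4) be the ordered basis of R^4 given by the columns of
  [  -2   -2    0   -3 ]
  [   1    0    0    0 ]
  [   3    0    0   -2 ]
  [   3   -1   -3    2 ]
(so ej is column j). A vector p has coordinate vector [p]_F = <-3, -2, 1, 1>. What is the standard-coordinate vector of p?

By definition p = -3e1 - 2e2 + e3 + e4.
Summing componentwise gives <7, -3, -11, -8>.

<7, -3, -11, -8>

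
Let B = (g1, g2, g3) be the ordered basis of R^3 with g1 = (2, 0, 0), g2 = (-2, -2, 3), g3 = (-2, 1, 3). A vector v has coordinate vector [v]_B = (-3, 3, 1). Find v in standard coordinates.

(-14, -5, 12)

v = M [v]_B, where M has columns g1, ..., g3.
Carrying out the matrix-vector product, v = (-14, -5, 12).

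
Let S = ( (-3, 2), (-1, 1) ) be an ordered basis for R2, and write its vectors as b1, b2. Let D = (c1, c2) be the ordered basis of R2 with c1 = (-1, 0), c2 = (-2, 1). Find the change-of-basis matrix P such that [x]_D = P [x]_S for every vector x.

Take x = bj: its S-coordinates are the j-th standard unit vector, so P e_j — column j of P — equals [bj]_D.
b1 = -c1 + 2c2, giving column 1 = (-1, 2); repeating for each j gives P = [[-1, -1], [2, 1]].

[[-1, -1], [2, 1]]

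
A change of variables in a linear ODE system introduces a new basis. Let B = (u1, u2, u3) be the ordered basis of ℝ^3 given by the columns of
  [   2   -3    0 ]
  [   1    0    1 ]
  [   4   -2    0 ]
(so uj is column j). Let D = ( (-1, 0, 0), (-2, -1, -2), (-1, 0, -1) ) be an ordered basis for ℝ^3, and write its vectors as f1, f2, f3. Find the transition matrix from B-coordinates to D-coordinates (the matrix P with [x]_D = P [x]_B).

Take x = uj: its B-coordinates are the j-th standard unit vector, so P e_j — column j of P — equals [uj]_D.
u1 = 2f1 - f2 - 2f3, giving column 1 = (2, -1, -2); repeating for each j gives P = [[2, 1, 0], [-1, 0, -1], [-2, 2, 2]].

[[2, 1, 0], [-1, 0, -1], [-2, 2, 2]]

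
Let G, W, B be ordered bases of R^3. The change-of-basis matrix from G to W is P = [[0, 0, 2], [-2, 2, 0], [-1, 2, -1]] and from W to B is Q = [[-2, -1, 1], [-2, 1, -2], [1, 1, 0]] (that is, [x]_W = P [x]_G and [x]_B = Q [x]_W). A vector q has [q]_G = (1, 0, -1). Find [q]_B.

First [q]_W = P [q]_G = (-2, -2, 0).
Then [q]_B = Q [q]_W = (6, 2, -4).

(6, 2, -4)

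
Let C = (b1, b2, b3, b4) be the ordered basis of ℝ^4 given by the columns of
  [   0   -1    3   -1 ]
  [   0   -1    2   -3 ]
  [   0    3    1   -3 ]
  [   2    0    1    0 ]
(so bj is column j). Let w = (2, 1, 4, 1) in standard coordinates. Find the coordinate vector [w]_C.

(0, 1, 1, 0)

[w]_C is the unique c with M c = w, where M has columns b1, ..., b4.
Gaussian elimination on [M | w] yields c = (0, 1, 1, 0).
Check: 0·b1 + b2 + b3 + 0·b4 = (2, 1, 4, 1).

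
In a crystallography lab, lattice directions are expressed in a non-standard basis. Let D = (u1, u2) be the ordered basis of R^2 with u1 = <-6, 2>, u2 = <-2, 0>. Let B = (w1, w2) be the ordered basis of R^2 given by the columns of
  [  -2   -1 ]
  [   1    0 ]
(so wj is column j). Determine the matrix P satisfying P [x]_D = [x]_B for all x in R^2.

Column j of P is [uj]_B, since P maps D-coordinates to B-coordinates.
Expressing u1 in B: u1 = 2w1 + 2w2, so column 1 of P is <2, 2>.
Doing the same for each uj gives P = [[2, 0], [2, 2]].

[[2, 0], [2, 2]]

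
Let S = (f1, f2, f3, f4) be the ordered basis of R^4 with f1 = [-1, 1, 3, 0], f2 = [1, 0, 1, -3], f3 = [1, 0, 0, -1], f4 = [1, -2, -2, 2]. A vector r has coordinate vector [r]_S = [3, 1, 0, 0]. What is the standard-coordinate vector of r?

[-2, 3, 10, -3]

By definition r = 3f1 + f2 + 0·f3 + 0·f4.
Summing componentwise gives [-2, 3, 10, -3].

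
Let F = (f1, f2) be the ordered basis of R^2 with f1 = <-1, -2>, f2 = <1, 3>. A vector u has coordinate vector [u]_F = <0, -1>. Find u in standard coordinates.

<-1, -3>

By definition u = 0·f1 - f2.
Summing componentwise gives <-1, -3>.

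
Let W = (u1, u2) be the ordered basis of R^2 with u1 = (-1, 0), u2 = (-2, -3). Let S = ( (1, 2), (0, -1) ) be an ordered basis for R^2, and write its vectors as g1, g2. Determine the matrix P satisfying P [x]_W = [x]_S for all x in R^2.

Take x = uj: its W-coordinates are the j-th standard unit vector, so P e_j — column j of P — equals [uj]_S.
u1 = -g1 - 2g2, giving column 1 = (-1, -2); repeating for each j gives P = [[-1, -2], [-2, -1]].

[[-1, -2], [-2, -1]]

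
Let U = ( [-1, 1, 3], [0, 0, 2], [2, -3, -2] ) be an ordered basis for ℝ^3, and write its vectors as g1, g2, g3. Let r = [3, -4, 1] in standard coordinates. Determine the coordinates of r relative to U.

[r]_U is the unique c with M c = r, where M has columns g1, ..., g3.
Solving this 3x3 system gives c = (-1, 3, 1).
Check: -g1 + 3g2 + g3 = [3, -4, 1].

[-1, 3, 1]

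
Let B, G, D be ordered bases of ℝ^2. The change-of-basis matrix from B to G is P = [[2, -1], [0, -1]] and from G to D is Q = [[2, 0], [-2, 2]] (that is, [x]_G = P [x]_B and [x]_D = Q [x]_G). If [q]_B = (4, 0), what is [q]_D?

(16, -16)

First [q]_G = P [q]_B = (8, 0).
Then [q]_D = Q [q]_G = (16, -16).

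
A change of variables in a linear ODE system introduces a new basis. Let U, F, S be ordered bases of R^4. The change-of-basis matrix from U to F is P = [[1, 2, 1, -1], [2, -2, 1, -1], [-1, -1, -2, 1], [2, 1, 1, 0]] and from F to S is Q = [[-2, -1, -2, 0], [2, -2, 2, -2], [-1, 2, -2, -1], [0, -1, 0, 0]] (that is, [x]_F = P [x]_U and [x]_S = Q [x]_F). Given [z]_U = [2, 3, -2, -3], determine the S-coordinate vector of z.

[-9, 2, -8, 1]

First [z]_F = P [z]_U = [9, -1, -4, 5].
Then [z]_S = Q [z]_F = [-9, 2, -8, 1].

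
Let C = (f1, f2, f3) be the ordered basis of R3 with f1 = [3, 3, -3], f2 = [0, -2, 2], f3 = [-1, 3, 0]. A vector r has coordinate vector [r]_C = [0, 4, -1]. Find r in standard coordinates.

r = M [r]_C, where M has columns f1, ..., f3.
Carrying out the matrix-vector product, r = [1, -11, 8].

[1, -11, 8]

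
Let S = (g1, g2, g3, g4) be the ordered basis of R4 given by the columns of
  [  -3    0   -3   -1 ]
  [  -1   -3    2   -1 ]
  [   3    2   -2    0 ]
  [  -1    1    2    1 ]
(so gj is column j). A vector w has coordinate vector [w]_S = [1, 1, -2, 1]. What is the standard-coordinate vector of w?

[2, -9, 9, -3]

The coordinates say w = g1 + g2 - 2g3 + g4; adding the scaled basis vectors gives [2, -9, 9, -3].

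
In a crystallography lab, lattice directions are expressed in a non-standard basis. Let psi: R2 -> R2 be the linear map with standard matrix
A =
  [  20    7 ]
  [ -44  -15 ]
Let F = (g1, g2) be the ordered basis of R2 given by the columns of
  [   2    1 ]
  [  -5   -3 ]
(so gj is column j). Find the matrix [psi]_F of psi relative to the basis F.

With P the matrix whose columns are g1, g2, [psi]_F = P^(-1) A P.
Column by column: psi(g1) = A g1 = [5, -13]; its F-coordinates [2, 1] give column 1.
Continuing for each basis vector yields [psi]_F = [[2, -2], [1, 3]].

[[2, -2], [1, 3]]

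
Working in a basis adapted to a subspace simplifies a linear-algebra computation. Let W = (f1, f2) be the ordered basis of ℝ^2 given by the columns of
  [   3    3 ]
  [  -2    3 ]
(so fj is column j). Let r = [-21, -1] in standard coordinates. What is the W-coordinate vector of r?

Write r = c_1 f1 + c_2 f2 and solve for the c_i.
System: 3c_1 + 3c_2 = -21, -2c_1 + 3c_2 = -1; solving gives c_1 = -4, c_2 = -3.
Check: -4f1 - 3f2 = [-21, -1].

[-4, -3]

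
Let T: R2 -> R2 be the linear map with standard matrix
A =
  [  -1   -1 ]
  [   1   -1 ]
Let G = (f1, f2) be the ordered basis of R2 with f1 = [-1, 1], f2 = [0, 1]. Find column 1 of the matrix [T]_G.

[0, -2]

Column 1 of [T]_G is the G-coordinate vector of T(f1).
In standard coordinates T(f1) = A f1 = [0, -2].
Converting to G: [0, -2] = 0·f1 - 2f2, so the coordinate vector is [0, -2].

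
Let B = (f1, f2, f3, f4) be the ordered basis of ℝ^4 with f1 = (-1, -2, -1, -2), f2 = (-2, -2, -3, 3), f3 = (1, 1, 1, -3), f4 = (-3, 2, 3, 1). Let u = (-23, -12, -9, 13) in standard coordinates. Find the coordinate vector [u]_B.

(4, 4, -2, 3)

[u]_B is the unique c with M c = u, where M has columns f1, ..., f4.
Row-reducing the augmented matrix [M | u] gives c = (4, 4, -2, 3).
Check: 4f1 + 4f2 - 2f3 + 3f4 = (-23, -12, -9, 13).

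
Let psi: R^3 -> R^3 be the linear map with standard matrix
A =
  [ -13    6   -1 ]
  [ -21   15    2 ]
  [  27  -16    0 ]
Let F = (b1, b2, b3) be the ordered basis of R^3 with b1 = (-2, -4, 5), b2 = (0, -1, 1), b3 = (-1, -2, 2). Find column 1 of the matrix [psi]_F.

Compute psi(b1) = A b1 = (-3, -8, 10) in standard coordinates.
Then write this in F-coordinates: solve for y in y_1 b1 + ... + y_3 b3 = (-3, -8, 10).
This gives y = (2, 2, -1), which is column 1 of [psi]_F.

(2, 2, -1)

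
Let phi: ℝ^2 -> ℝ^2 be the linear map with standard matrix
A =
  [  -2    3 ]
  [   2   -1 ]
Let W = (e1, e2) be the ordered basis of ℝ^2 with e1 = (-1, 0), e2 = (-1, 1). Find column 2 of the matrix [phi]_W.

(-2, -3)

Column 2 of [phi]_W is the W-coordinate vector of phi(e2).
In standard coordinates phi(e2) = A e2 = (5, -3).
Converting to W: (5, -3) = -2e1 - 3e2, so the coordinate vector is (-2, -3).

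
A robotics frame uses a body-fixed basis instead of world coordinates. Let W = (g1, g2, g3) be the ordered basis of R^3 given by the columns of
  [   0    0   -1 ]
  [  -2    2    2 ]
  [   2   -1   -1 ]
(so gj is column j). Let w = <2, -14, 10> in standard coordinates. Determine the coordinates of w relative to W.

<3, -2, -2>

We seek scalars with c_1 g1 + ... + c_3 g3 = w; equivalently solve M c = w where the columns of M are g1, ..., g3.
Row-reducing the augmented matrix [M | w] gives c = (3, -2, -2).
Check: 3g1 - 2g2 - 2g3 = <2, -14, 10>.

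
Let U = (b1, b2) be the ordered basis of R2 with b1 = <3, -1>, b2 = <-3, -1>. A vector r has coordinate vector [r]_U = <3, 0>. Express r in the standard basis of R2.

The coordinates say r = 3b1 + 0·b2; adding the scaled basis vectors gives <9, -3>.

<9, -3>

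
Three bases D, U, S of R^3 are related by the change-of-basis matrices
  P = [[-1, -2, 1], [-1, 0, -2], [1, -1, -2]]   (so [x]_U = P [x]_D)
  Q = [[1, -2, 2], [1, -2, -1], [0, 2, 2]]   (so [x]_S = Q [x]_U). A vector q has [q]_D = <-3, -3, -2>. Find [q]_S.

Composing the changes, [q]_S = Q P [q]_D.
Q P = [[3, -4, 1], [0, -1, 7], [0, -2, -8]]; applying this to <-3, -3, -2> gives <1, -11, 22>.

<1, -11, 22>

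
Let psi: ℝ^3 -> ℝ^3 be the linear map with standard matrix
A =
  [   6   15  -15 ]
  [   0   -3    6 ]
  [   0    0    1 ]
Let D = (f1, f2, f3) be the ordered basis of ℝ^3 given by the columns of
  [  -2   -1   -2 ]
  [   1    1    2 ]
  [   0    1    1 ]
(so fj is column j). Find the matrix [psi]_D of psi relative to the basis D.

[[0, 3, -3], [3, 2, -1], [-3, -1, 2]]

The j-th column of [psi]_D is [psi(fj)]_D.
psi(f1) = A f1 = <3, -3, 0> = 0·f1 + 3f2 - 3f3, so column 1 is <0, 3, -3>.
Repeating for f2, f3 and assembling the columns gives [[0, 3, -3], [3, 2, -1], [-3, -1, 2]].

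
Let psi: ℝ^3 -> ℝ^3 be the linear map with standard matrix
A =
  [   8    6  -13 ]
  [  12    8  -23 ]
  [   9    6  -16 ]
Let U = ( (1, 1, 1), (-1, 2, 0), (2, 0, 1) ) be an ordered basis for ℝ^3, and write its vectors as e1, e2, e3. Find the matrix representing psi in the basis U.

[[-3, 0, 1], [0, 2, 0], [2, 3, 1]]

Let P have columns e1, ..., e3. Then [psi]_U = P^(-1) A P.
Here det P = -1, so P^(-1) is integer; computing A P first and then P^(-1)(A P) gives [[-3, 0, 1], [0, 2, 0], [2, 3, 1]].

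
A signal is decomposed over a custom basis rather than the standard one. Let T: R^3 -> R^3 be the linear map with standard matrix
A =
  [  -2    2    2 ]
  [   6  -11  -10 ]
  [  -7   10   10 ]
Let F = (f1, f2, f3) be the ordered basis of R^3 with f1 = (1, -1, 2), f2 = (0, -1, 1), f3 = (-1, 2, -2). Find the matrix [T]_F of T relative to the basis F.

With P the matrix whose columns are f1, ..., f3, [T]_F = P^(-1) A P.
Column by column: T(f1) = A f1 = (0, -3, 3); its F-coordinates (0, 3, 0) give column 1.
Continuing for each basis vector yields [T]_F = [[0, 1, -1], [3, 0, 3], [0, 1, -3]].

[[0, 1, -1], [3, 0, 3], [0, 1, -3]]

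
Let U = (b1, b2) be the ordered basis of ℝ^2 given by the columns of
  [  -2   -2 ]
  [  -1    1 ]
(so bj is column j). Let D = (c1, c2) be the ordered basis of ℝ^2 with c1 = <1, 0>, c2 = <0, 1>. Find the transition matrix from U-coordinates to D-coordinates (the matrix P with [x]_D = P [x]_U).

Let M have columns bj and N have columns cj. Then for every x, N [x]_D = x = M [x]_U, so P = N^(-1) M.
Since det N = 1, N^(-1) has integer entries; multiplying gives P = [[-2, -2], [-1, 1]].

[[-2, -2], [-1, 1]]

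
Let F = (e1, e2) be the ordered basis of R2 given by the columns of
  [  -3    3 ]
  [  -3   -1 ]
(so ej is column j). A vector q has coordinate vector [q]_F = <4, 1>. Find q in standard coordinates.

<-9, -13>

By definition q = 4e1 + e2.
Summing componentwise gives <-9, -13>.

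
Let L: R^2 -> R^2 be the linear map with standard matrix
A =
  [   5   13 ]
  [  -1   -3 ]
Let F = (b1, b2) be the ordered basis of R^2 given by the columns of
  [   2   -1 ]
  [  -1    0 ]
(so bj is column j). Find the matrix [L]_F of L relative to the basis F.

The j-th column of [L]_F is [L(bj)]_F.
L(b1) = A b1 = <-3, 1> = -b1 + b2, so column 1 is <-1, 1>.
Repeating for b2 and assembling the columns gives [[-1, -1], [1, 3]].

[[-1, -1], [1, 3]]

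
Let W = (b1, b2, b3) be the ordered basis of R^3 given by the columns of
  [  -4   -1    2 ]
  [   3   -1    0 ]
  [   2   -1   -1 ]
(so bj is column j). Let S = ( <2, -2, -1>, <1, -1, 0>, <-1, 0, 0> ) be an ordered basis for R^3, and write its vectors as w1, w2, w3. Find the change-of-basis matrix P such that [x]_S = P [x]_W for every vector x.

[[-2, 1, 1], [1, -1, -2], [1, 2, -2]]

Take x = bj: its W-coordinates are the j-th standard unit vector, so P e_j — column j of P — equals [bj]_S.
b1 = -2w1 + w2 + w3, giving column 1 = <-2, 1, 1>; repeating for each j gives P = [[-2, 1, 1], [1, -1, -2], [1, 2, -2]].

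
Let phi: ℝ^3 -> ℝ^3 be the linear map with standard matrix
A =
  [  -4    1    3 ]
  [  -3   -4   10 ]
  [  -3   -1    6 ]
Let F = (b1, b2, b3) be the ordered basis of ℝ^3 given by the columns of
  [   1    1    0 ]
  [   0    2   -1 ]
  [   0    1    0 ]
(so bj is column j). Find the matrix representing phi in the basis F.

[[-1, 0, -2], [-3, 1, 1], [-3, 3, -2]]

The j-th column of [phi]_F is [phi(bj)]_F.
phi(b1) = A b1 = <-4, -3, -3> = -b1 - 3b2 - 3b3, so column 1 is <-1, -3, -3>.
Repeating for b2, b3 and assembling the columns gives [[-1, 0, -2], [-3, 1, 1], [-3, 3, -2]].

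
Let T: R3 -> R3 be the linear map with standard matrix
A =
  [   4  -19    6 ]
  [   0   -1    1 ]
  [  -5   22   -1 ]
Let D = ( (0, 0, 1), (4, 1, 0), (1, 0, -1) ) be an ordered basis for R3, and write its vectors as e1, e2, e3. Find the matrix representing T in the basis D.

[[1, 3, -2], [1, -1, -1], [2, 1, 2]]

The j-th column of [T]_D is [T(ej)]_D.
T(e1) = A e1 = (6, 1, -1) = e1 + e2 + 2e3, so column 1 is (1, 1, 2).
Repeating for e2, e3 and assembling the columns gives [[1, 3, -2], [1, -1, -1], [2, 1, 2]].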